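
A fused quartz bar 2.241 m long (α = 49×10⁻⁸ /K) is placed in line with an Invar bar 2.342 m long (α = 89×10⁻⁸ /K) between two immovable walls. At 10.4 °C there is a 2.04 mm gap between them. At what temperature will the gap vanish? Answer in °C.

Gap closes when ΔL₁ + ΔL₂ = 2.04 mm = 2.04×10⁻³ m
(α₁L₁ + α₂L₂)ΔT = g
α₁L₁ + α₂L₂ = 49×10⁻⁸×2.241 + 89×10⁻⁸×2.342 = 3.18247×10⁻⁶ m/K
ΔT = 2.04×10⁻³ / 3.18247×10⁻⁶ = 641.01 K
T = 10.4 + 641.01 = 651.41 °C

T = 651 °C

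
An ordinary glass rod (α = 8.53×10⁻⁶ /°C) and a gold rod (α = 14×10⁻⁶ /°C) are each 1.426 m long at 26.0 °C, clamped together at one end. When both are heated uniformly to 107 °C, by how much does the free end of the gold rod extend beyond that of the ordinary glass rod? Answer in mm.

0.632 mm

ΔT = 81.0 K
ordinary glass: ΔL = 8.53×10⁻⁶ × 1.426 m × 81.0 = 9.8527×10⁻⁴ m = 0.98527 mm
gold: ΔL = 14×10⁻⁶ × 1.426 m × 81.0 = 1.6171×10⁻³ m = 1.6171 mm
difference = 1.6171 − 0.98527 = 0.63183 mm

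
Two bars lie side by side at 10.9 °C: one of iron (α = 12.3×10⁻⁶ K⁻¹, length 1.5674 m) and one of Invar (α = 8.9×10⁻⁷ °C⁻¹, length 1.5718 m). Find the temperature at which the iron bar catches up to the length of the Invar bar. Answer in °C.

Equal length when α₁L₁ΔT − α₂L₂ΔT = L₂ − L₁ = 4.40×10⁻³ m
α₁L₁ = 1.927902×10⁻⁵, α₂L₂ = 1.398902×10⁻⁶ → Δ(αL) = 1.7880118×10⁻⁵ m/K
ΔT = 4.40×10⁻³ / 1.7880118×10⁻⁵ = 246.083 K, so T = 10.9 + 246.083 = 256.983 °C

T = 257.0 °C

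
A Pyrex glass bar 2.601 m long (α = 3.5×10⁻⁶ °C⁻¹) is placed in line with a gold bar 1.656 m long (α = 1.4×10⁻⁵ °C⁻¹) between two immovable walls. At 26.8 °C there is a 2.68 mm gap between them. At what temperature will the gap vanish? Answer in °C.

T = 110 °C

Gap closes when ΔL₁ + ΔL₂ = 2.68 mm = 2.68×10⁻³ m
(α₁L₁ + α₂L₂)ΔT = g
α₁L₁ + α₂L₂ = 3.5×10⁻⁶×2.601 + 1.4×10⁻⁵×1.656 = 3.22875×10⁻⁵ m/K
ΔT = 2.68×10⁻³ / 3.22875×10⁻⁵ = 83.00 K
T = 26.8 + 83.00 = 109.80 °C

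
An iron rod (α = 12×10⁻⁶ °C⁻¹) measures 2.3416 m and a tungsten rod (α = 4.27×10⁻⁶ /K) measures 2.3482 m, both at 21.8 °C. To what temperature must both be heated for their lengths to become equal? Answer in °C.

L₁(1 + α₁ΔT) = L₂(1 + α₂ΔT) ⇒ ΔT = (L₂ − L₁)/(α₁L₁ − α₂L₂)
L₂ − L₁ = 2.3482 − 2.3416 = 6.60×10⁻³ m
α₁L₁ − α₂L₂ = 12×10⁻⁶×2.3416 − 4.27×10⁻⁶×2.3482 = 1.8072386×10⁻⁵ m/K
ΔT = 6.60×10⁻³ / 1.8072386×10⁻⁵ = 365.198 K
T = 21.8 + 365.198 = 386.998 °C

T = 387.0 °C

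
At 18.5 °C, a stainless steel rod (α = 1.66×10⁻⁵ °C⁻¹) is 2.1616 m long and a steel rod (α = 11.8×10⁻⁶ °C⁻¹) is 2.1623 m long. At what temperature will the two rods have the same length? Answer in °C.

T = 86.02 °C

Equal length when α₁L₁ΔT − α₂L₂ΔT = L₂ − L₁ = 7.00×10⁻⁴ m
α₁L₁ = 3.588256×10⁻⁵, α₂L₂ = 2.551514×10⁻⁵ → Δ(αL) = 1.036742×10⁻⁵ m/K
ΔT = 7.00×10⁻⁴ / 1.036742×10⁻⁵ = 67.5192 K, so T = 18.5 + 67.5192 = 86.0192 °C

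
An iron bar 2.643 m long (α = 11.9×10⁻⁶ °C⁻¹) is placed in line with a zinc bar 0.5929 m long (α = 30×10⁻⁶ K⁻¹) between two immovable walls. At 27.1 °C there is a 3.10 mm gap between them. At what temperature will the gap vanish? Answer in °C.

Gap closes when ΔL₁ + ΔL₂ = 3.10 mm = 3.10×10⁻³ m
(α₁L₁ + α₂L₂)ΔT = g
α₁L₁ + α₂L₂ = 11.9×10⁻⁶×2.643 + 30×10⁻⁶×0.5929 = 4.92387×10⁻⁵ m/K
ΔT = 3.10×10⁻³ / 4.92387×10⁻⁵ = 62.959 K
T = 27.1 + 62.959 = 90.059 °C

T = 90.1 °C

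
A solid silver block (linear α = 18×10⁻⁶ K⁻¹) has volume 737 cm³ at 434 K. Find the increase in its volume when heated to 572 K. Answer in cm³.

Isotropic solid: β ≈ 3α = 5.4×10⁻⁵ /K; ΔT = 138 K
ΔV = 3αV₀ΔT = 3(18×10⁻⁶)(737)(138) = 5.49 cm³

ΔV = 5.49 cm³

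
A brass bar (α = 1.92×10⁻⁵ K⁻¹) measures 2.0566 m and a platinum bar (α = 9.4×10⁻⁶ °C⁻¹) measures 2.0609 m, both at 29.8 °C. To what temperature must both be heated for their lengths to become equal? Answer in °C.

Equal length when α₁L₁ΔT − α₂L₂ΔT = L₂ − L₁ = 4.30×10⁻³ m
α₁L₁ = 3.948672×10⁻⁵, α₂L₂ = 1.937246×10⁻⁵ → Δ(αL) = 2.011426×10⁻⁵ m/K
ΔT = 4.30×10⁻³ / 2.011426×10⁻⁵ = 213.779 K, so T = 29.8 + 213.779 = 243.579 °C

T = 243.6 °C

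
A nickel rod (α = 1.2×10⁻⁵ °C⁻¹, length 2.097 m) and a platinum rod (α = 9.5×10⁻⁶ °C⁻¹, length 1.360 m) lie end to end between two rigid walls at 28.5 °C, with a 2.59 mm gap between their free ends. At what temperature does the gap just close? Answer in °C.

T = 96.5 °C

α₁L₁ = 2.5164×10⁻⁵ m/K, α₂L₂ = 1.292×10⁻⁵ m/K → total 3.8084×10⁻⁵ m/K
ΔT = g/(α₁L₁+α₂L₂) = 2.59×10⁻³ / 3.8084×10⁻⁵ = 68.008 K
T = 28.5 + 68.008 = 96.508 °C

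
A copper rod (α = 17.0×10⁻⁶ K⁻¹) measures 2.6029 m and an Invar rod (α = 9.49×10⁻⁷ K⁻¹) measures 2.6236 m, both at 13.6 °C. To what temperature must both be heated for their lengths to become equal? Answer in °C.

Equal length when α₁L₁ΔT − α₂L₂ΔT = L₂ − L₁ = 2.07×10⁻² m
α₁L₁ = 4.42493×10⁻⁵, α₂L₂ = 2.4897964×10⁻⁶ → Δ(αL) = 4.17595036×10⁻⁵ m/K
ΔT = 2.07×10⁻² / 4.17595036×10⁻⁵ = 495.696 K, so T = 13.6 + 495.696 = 509.296 °C

T = 509.3 °C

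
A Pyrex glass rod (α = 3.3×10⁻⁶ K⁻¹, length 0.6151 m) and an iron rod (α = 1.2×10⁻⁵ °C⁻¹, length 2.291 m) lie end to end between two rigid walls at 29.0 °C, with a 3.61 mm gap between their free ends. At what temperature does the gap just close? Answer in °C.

α₁L₁ = 2.02983×10⁻⁶ m/K, α₂L₂ = 2.7492×10⁻⁵ m/K → total 2.952183×10⁻⁵ m/K
ΔT = g/(α₁L₁+α₂L₂) = 3.61×10⁻³ / 2.952183×10⁻⁵ = 122.28 K
T = 29.0 + 122.28 = 151.28 °C

T = 151 °C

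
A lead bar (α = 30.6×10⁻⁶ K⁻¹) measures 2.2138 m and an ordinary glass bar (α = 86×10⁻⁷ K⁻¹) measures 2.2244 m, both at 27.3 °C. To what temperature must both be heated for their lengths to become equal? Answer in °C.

L₁(1 + α₁ΔT) = L₂(1 + α₂ΔT) ⇒ ΔT = (L₂ − L₁)/(α₁L₁ − α₂L₂)
L₂ − L₁ = 2.2244 − 2.2138 = 1.06×10⁻² m
α₁L₁ − α₂L₂ = 30.6×10⁻⁶×2.2138 − 86×10⁻⁷×2.2244 = 4.861244×10⁻⁵ m/K
ΔT = 1.06×10⁻² / 4.861244×10⁻⁵ = 218.051 K
T = 27.3 + 218.051 = 245.351 °C

T = 245.4 °C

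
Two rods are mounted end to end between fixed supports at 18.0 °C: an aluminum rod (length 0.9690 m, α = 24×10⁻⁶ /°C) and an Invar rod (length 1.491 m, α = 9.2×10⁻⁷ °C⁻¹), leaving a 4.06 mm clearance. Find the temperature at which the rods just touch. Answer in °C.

Gap closes when ΔL₁ + ΔL₂ = 4.06 mm = 4.06×10⁻³ m
(α₁L₁ + α₂L₂)ΔT = g
α₁L₁ + α₂L₂ = 24×10⁻⁶×0.9690 + 9.2×10⁻⁷×1.491 = 2.462772×10⁻⁵ m/K
ΔT = 4.06×10⁻³ / 2.462772×10⁻⁵ = 164.85 K
T = 18.0 + 164.85 = 182.85 °C

T = 183 °C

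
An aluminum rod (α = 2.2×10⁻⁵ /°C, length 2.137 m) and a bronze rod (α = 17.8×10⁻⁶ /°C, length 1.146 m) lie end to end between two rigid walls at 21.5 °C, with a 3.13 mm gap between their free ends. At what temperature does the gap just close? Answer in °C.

Gap closes when ΔL₁ + ΔL₂ = 3.13 mm = 3.13×10⁻³ m
(α₁L₁ + α₂L₂)ΔT = g
α₁L₁ + α₂L₂ = 2.2×10⁻⁵×2.137 + 17.8×10⁻⁶×1.146 = 6.74128×10⁻⁵ m/K
ΔT = 3.13×10⁻³ / 6.74128×10⁻⁵ = 46.430 K
T = 21.5 + 46.430 = 67.930 °C

T = 67.9 °C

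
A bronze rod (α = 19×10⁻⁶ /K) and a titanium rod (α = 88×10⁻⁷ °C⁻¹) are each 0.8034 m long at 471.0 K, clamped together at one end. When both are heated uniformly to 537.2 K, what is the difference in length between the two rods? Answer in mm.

0.542 mm

ΔT = 66.2 K
bronze: ΔL = 19×10⁻⁶ × 0.8034 m × 66.2 = 1.0105×10⁻³ m = 1.0105 mm
titanium: ΔL = 88×10⁻⁷ × 0.8034 m × 66.2 = 4.6803×10⁻⁴ m = 0.46803 mm
difference = 1.0105 − 0.46803 = 0.54247 mm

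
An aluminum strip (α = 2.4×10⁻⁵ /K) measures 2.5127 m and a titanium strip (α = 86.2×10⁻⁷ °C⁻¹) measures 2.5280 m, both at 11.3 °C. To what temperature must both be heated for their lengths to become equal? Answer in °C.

T = 408.6 °C

L₁(1 + α₁ΔT) = L₂(1 + α₂ΔT) ⇒ ΔT = (L₂ − L₁)/(α₁L₁ − α₂L₂)
L₂ − L₁ = 2.5280 − 2.5127 = 1.53×10⁻² m
α₁L₁ − α₂L₂ = 2.4×10⁻⁵×2.5127 − 86.2×10⁻⁷×2.5280 = 3.851344×10⁻⁵ m/K
ΔT = 1.53×10⁻² / 3.851344×10⁻⁵ = 397.264 K
T = 11.3 + 397.264 = 408.564 °C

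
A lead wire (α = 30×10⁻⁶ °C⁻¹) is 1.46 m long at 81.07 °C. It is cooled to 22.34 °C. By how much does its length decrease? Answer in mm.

ΔL = 2.57 mm

|ΔT| = |22.34 − 81.07| = 58.73 K
ΔL = αL₀ΔT = (30×10⁻⁶)(1.46)(58.73) = 2.57×10⁻³ m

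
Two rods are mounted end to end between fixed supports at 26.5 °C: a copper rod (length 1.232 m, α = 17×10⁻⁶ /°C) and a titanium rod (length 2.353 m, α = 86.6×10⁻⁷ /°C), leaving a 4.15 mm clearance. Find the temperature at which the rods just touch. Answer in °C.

T = 127 °C

Gap closes when ΔL₁ + ΔL₂ = 4.15 mm = 4.15×10⁻³ m
(α₁L₁ + α₂L₂)ΔT = g
α₁L₁ + α₂L₂ = 17×10⁻⁶×1.232 + 86.6×10⁻⁷×2.353 = 4.132098×10⁻⁵ m/K
ΔT = 4.15×10⁻³ / 4.132098×10⁻⁵ = 100.43 K
T = 26.5 + 100.43 = 126.93 °C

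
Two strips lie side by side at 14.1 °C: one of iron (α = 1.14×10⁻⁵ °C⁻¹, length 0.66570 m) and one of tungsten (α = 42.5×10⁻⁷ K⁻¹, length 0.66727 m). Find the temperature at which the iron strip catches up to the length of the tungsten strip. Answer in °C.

L₁(1 + α₁ΔT) = L₂(1 + α₂ΔT) ⇒ ΔT = (L₂ − L₁)/(α₁L₁ − α₂L₂)
L₂ − L₁ = 0.66727 − 0.66570 = 1.57×10⁻³ m
α₁L₁ − α₂L₂ = 1.14×10⁻⁵×0.66570 − 42.5×10⁻⁷×0.66727 = 4.7530825×10⁻⁶ m/K
ΔT = 1.57×10⁻³ / 4.7530825×10⁻⁶ = 330.312 K
T = 14.1 + 330.312 = 344.412 °C

T = 344.4 °C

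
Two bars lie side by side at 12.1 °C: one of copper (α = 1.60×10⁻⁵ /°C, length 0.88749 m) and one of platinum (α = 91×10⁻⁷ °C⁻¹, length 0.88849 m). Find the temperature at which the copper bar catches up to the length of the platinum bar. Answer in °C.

T = 175.6 °C

Equal length when α₁L₁ΔT − α₂L₂ΔT = L₂ − L₁ = 1.00×10⁻³ m
α₁L₁ = 1.419984×10⁻⁵, α₂L₂ = 8.085259×10⁻⁶ → Δ(αL) = 6.114581×10⁻⁶ m/K
ΔT = 1.00×10⁻³ / 6.114581×10⁻⁶ = 163.544 K, so T = 12.1 + 163.544 = 175.644 °C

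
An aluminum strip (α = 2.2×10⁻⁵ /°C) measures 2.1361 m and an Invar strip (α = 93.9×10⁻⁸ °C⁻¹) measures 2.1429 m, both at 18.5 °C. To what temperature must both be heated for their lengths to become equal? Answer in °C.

Equal length when α₁L₁ΔT − α₂L₂ΔT = L₂ − L₁ = 6.80×10⁻³ m
α₁L₁ = 4.69942×10⁻⁵, α₂L₂ = 2.0121831×10⁻⁶ → Δ(αL) = 4.49820169×10⁻⁵ m/K
ΔT = 6.80×10⁻³ / 4.49820169×10⁻⁵ = 151.172 K, so T = 18.5 + 151.172 = 169.672 °C

T = 169.7 °C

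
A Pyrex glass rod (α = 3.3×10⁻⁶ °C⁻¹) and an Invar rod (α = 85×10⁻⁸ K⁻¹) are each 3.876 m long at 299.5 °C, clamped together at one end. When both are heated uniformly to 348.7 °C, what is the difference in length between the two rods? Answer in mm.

ΔT = 49.2 K
Pyrex glass: ΔL = 3.3×10⁻⁶ × 3.876 m × 49.2 = 6.2931×10⁻⁴ m = 0.62931 mm
Invar: ΔL = 85×10⁻⁸ × 3.876 m × 49.2 = 1.6209×10⁻⁴ m = 0.16209 mm
difference = 0.62931 − 0.16209 = 0.46722 mm

0.467 mm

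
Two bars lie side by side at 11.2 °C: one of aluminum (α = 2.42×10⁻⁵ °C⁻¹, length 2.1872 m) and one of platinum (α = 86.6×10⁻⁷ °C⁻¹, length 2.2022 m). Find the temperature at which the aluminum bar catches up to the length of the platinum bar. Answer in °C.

L₁(1 + α₁ΔT) = L₂(1 + α₂ΔT) ⇒ ΔT = (L₂ − L₁)/(α₁L₁ − α₂L₂)
L₂ − L₁ = 2.2022 − 2.1872 = 1.50×10⁻² m
α₁L₁ − α₂L₂ = 2.42×10⁻⁵×2.1872 − 86.6×10⁻⁷×2.2022 = 3.3859188×10⁻⁵ m/K
ΔT = 1.50×10⁻² / 3.3859188×10⁻⁵ = 443.011 K
T = 11.2 + 443.011 = 454.211 °C

T = 454.2 °C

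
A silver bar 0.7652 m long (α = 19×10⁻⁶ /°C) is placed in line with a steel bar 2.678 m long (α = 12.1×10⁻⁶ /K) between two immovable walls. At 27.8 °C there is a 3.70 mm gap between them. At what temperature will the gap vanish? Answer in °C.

T = 107 °C

Gap closes when ΔL₁ + ΔL₂ = 3.70 mm = 3.70×10⁻³ m
(α₁L₁ + α₂L₂)ΔT = g
α₁L₁ + α₂L₂ = 19×10⁻⁶×0.7652 + 12.1×10⁻⁶×2.678 = 4.69426×10⁻⁵ m/K
ΔT = 3.70×10⁻³ / 4.69426×10⁻⁵ = 78.82 K
T = 27.8 + 78.82 = 106.62 °C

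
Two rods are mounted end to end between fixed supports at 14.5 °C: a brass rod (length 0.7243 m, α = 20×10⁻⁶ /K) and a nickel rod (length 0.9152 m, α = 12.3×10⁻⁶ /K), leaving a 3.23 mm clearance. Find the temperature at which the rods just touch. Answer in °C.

T = 140 °C

α₁L₁ = 1.4486×10⁻⁵ m/K, α₂L₂ = 1.125696×10⁻⁵ m/K → total 2.574296×10⁻⁵ m/K
ΔT = g/(α₁L₁+α₂L₂) = 3.23×10⁻³ / 2.574296×10⁻⁵ = 125.47 K
T = 14.5 + 125.47 = 139.97 °C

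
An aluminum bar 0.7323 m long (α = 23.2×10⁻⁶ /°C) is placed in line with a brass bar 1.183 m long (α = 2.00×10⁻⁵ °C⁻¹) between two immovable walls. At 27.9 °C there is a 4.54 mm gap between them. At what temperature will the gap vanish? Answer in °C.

T = 140 °C

Gap closes when ΔL₁ + ΔL₂ = 4.54 mm = 4.54×10⁻³ m
(α₁L₁ + α₂L₂)ΔT = g
α₁L₁ + α₂L₂ = 23.2×10⁻⁶×0.7323 + 2.00×10⁻⁵×1.183 = 4.064936×10⁻⁵ m/K
ΔT = 4.54×10⁻³ / 4.064936×10⁻⁵ = 111.69 K
T = 27.9 + 111.69 = 139.59 °C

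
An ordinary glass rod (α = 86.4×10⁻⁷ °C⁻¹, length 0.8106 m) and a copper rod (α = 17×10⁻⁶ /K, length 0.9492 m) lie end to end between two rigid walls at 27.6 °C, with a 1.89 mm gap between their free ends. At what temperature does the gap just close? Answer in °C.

α₁L₁ = 7.003584×10⁻⁶ m/K, α₂L₂ = 1.61364×10⁻⁵ m/K → total 2.3139984×10⁻⁵ m/K
ΔT = g/(α₁L₁+α₂L₂) = 1.89×10⁻³ / 2.3139984×10⁻⁵ = 81.68 K
T = 27.6 + 81.68 = 109.28 °C

T = 109 °C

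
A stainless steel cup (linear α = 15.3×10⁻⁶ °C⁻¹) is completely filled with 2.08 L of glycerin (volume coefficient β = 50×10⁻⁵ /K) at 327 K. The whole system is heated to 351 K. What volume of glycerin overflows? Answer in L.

0.0227 L

The cup also expands: β_container ≈ 3α = 4.59×10⁻⁵ /K
Net overflow = V₀(β_liq − 3α_cont)ΔT
β − 3α = 5.00×10⁻⁴ − 4.59×10⁻⁵ = 4.541×10⁻⁴ /K; ΔT = 24 K
ΔV = 2.08 × 4.541×10⁻⁴ × 24 = 0.0227 L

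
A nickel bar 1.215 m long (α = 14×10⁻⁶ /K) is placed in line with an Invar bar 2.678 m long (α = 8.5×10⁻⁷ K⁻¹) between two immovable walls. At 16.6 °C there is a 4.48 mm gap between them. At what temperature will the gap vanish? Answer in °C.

α₁L₁ = 1.701×10⁻⁵ m/K, α₂L₂ = 2.2763×10⁻⁶ m/K → total 1.92863×10⁻⁵ m/K
ΔT = g/(α₁L₁+α₂L₂) = 4.48×10⁻³ / 1.92863×10⁻⁵ = 232.29 K
T = 16.6 + 232.29 = 248.89 °C

T = 249 °C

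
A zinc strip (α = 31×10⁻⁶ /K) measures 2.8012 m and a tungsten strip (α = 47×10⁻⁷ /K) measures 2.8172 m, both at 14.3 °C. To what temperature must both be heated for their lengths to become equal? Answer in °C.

L₁(1 + α₁ΔT) = L₂(1 + α₂ΔT) ⇒ ΔT = (L₂ − L₁)/(α₁L₁ − α₂L₂)
L₂ − L₁ = 2.8172 − 2.8012 = 1.60×10⁻² m
α₁L₁ − α₂L₂ = 31×10⁻⁶×2.8012 − 47×10⁻⁷×2.8172 = 7.359636×10⁻⁵ m/K
ΔT = 1.60×10⁻² / 7.359636×10⁻⁵ = 217.402 K
T = 14.3 + 217.402 = 231.702 °C

T = 231.7 °C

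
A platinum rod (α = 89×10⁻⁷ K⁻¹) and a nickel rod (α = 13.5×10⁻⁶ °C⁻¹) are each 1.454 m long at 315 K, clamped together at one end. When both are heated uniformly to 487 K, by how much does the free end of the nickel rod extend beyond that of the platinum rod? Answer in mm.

1.15 mm

ΔT = 172 K
platinum: ΔL = 89×10⁻⁷ × 1.454 m × 172 = 2.2258×10⁻³ m = 2.2258 mm
nickel: ΔL = 13.5×10⁻⁶ × 1.454 m × 172 = 3.3762×10⁻³ m = 3.3762 mm
difference = 3.3762 − 2.2258 = 1.1504 mm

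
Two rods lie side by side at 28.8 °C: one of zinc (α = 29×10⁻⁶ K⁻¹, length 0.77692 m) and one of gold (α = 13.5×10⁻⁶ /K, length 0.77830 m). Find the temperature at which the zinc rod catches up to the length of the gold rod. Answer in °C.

Equal length when α₁L₁ΔT − α₂L₂ΔT = L₂ − L₁ = 1.38×10⁻³ m
α₁L₁ = 2.253068×10⁻⁵, α₂L₂ = 1.050705×10⁻⁵ → Δ(αL) = 1.202363×10⁻⁵ m/K
ΔT = 1.38×10⁻³ / 1.202363×10⁻⁵ = 114.774 K, so T = 28.8 + 114.774 = 143.574 °C

T = 143.6 °C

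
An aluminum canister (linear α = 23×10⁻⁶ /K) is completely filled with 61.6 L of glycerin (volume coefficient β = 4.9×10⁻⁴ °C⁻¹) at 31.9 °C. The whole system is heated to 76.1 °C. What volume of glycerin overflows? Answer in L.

1.15 L

The canister also expands: β_container ≈ 3α = 6.9×10⁻⁵ /K
Net overflow = V₀(β_liq − 3α_cont)ΔT
β − 3α = 4.90×10⁻⁴ − 6.9×10⁻⁵ = 4.21×10⁻⁴ /K; ΔT = 44.2 K
ΔV = 61.6 × 4.21×10⁻⁴ × 44.2 = 1.15 L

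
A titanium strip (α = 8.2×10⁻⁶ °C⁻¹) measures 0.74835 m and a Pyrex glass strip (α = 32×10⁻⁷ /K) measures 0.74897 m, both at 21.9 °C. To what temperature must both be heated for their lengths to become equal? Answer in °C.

T = 187.7 °C

Equal length when α₁L₁ΔT − α₂L₂ΔT = L₂ − L₁ = 6.20×10⁻⁴ m
α₁L₁ = 6.13647×10⁻⁶, α₂L₂ = 2.396704×10⁻⁶ → Δ(αL) = 3.739766×10⁻⁶ m/K
ΔT = 6.20×10⁻⁴ / 3.739766×10⁻⁶ = 165.786 K, so T = 21.9 + 165.786 = 187.686 °C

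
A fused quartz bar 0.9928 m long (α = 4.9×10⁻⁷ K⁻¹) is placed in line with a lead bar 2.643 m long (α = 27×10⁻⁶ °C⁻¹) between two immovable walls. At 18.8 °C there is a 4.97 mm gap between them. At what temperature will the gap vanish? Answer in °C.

T = 88.0 °C

α₁L₁ = 4.86472×10⁻⁷ m/K, α₂L₂ = 7.1361×10⁻⁵ m/K → total 7.1847472×10⁻⁵ m/K
ΔT = g/(α₁L₁+α₂L₂) = 4.97×10⁻³ / 7.1847472×10⁻⁵ = 69.174 K
T = 18.8 + 69.174 = 87.974 °C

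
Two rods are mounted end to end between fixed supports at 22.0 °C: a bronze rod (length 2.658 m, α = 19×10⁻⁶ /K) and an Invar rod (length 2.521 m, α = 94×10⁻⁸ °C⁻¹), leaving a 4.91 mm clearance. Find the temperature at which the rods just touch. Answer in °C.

Gap closes when ΔL₁ + ΔL₂ = 4.91 mm = 4.91×10⁻³ m
(α₁L₁ + α₂L₂)ΔT = g
α₁L₁ + α₂L₂ = 19×10⁻⁶×2.658 + 94×10⁻⁸×2.521 = 5.287174×10⁻⁵ m/K
ΔT = 4.91×10⁻³ / 5.287174×10⁻⁵ = 92.87 K
T = 22.0 + 92.87 = 114.87 °C

T = 115 °C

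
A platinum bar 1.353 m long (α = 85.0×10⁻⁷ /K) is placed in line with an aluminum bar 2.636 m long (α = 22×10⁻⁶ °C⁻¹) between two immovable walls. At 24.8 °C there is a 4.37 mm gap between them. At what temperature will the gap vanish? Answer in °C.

T = 87.7 °C

α₁L₁ = 1.15005×10⁻⁵ m/K, α₂L₂ = 5.7992×10⁻⁵ m/K → total 6.94925×10⁻⁵ m/K
ΔT = g/(α₁L₁+α₂L₂) = 4.37×10⁻³ / 6.94925×10⁻⁵ = 62.884 K
T = 24.8 + 62.884 = 87.684 °C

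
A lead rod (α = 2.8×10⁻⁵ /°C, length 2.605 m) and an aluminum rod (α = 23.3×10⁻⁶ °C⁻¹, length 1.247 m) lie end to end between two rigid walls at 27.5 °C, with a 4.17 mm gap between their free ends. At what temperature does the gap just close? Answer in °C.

α₁L₁ = 7.294×10⁻⁵ m/K, α₂L₂ = 2.90551×10⁻⁵ m/K → total 1.019951×10⁻⁴ m/K
ΔT = g/(α₁L₁+α₂L₂) = 4.17×10⁻³ / 1.019951×10⁻⁴ = 40.884 K
T = 27.5 + 40.884 = 68.384 °C

T = 68.4 °C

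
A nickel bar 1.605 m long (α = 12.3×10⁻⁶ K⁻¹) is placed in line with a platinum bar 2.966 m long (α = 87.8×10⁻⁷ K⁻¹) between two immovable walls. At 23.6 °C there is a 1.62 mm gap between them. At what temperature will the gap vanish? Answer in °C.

Gap closes when ΔL₁ + ΔL₂ = 1.62 mm = 1.62×10⁻³ m
(α₁L₁ + α₂L₂)ΔT = g
α₁L₁ + α₂L₂ = 12.3×10⁻⁶×1.605 + 87.8×10⁻⁷×2.966 = 4.578298×10⁻⁵ m/K
ΔT = 1.62×10⁻³ / 4.578298×10⁻⁵ = 35.384 K
T = 23.6 + 35.384 = 58.984 °C

T = 59.0 °C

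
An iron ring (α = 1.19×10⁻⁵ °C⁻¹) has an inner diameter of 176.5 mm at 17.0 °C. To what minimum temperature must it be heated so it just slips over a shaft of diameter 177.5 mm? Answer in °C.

Required Δd = 177.5 − 176.5 = 1.0 mm
Δd = αd₀ΔT ⇒ ΔT = Δd/(αd₀) = 1.0 / (1.19×10⁻⁵ × 176.5) = 476.11 K
T_min = 17.0 + 476.11 = 493.11 °C

T = 493 °C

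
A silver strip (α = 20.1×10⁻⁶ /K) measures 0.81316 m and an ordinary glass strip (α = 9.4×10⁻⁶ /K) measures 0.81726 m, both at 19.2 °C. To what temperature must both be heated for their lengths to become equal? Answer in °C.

T = 492.5 °C

L₁(1 + α₁ΔT) = L₂(1 + α₂ΔT) ⇒ ΔT = (L₂ − L₁)/(α₁L₁ − α₂L₂)
L₂ − L₁ = 0.81726 − 0.81316 = 4.10×10⁻³ m
α₁L₁ − α₂L₂ = 20.1×10⁻⁶×0.81316 − 9.4×10⁻⁶×0.81726 = 8.662272×10⁻⁶ m/K
ΔT = 4.10×10⁻³ / 8.662272×10⁻⁶ = 473.317 K
T = 19.2 + 473.317 = 492.517 °C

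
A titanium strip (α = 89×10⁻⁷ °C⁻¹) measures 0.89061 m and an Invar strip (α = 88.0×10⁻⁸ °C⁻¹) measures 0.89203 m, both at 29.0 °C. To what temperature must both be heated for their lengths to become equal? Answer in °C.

T = 227.8 °C

Equal length when α₁L₁ΔT − α₂L₂ΔT = L₂ − L₁ = 1.42×10⁻³ m
α₁L₁ = 7.926429×10⁻⁶, α₂L₂ = 7.849864×10⁻⁷ → Δ(αL) = 7.1414426×10⁻⁶ m/K
ΔT = 1.42×10⁻³ / 7.1414426×10⁻⁶ = 198.839 K, so T = 29.0 + 198.839 = 227.839 °C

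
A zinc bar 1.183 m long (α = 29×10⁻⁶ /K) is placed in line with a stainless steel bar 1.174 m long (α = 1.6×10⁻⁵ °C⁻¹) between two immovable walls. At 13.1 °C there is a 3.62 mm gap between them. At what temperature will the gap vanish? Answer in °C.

T = 81.3 °C

α₁L₁ = 3.4307×10⁻⁵ m/K, α₂L₂ = 1.8784×10⁻⁵ m/K → total 5.3091×10⁻⁵ m/K
ΔT = g/(α₁L₁+α₂L₂) = 3.62×10⁻³ / 5.3091×10⁻⁵ = 68.185 K
T = 13.1 + 68.185 = 81.285 °C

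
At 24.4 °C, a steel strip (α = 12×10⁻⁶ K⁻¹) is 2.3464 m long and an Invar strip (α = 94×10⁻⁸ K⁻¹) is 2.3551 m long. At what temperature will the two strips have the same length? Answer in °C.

T = 359.8 °C

Equal length when α₁L₁ΔT − α₂L₂ΔT = L₂ − L₁ = 8.70×10⁻³ m
α₁L₁ = 2.81568×10⁻⁵, α₂L₂ = 2.213794×10⁻⁶ → Δ(αL) = 2.5943006×10⁻⁵ m/K
ΔT = 8.70×10⁻³ / 2.5943006×10⁻⁵ = 335.350 K, so T = 24.4 + 335.350 = 359.750 °C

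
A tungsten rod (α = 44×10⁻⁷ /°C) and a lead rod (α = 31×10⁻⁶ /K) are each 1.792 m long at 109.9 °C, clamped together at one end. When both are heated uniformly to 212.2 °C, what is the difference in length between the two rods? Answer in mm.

ΔT = 102.3 K
tungsten: ΔL = 44×10⁻⁷ × 1.792 m × 102.3 = 8.0662×10⁻⁴ m = 0.80662 mm
lead: ΔL = 31×10⁻⁶ × 1.792 m × 102.3 = 5.6830×10⁻³ m = 5.6830 mm
difference = 5.6830 − 0.80662 = 4.87638 mm

4.88 mm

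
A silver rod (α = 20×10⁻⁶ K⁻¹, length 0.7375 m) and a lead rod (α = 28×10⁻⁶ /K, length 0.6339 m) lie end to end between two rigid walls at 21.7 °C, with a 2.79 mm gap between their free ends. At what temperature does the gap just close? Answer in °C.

T = 108 °C

α₁L₁ = 1.475×10⁻⁵ m/K, α₂L₂ = 1.77492×10⁻⁵ m/K → total 3.24992×10⁻⁵ m/K
ΔT = g/(α₁L₁+α₂L₂) = 2.79×10⁻³ / 3.24992×10⁻⁵ = 85.85 K
T = 21.7 + 85.85 = 107.55 °C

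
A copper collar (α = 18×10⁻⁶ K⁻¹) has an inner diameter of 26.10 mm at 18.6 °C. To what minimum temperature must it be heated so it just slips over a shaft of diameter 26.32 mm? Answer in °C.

Required Δd = 26.32 − 26.10 = 0.22 mm
Δd = αd₀ΔT ⇒ ΔT = Δd/(αd₀) = 0.22 / (18×10⁻⁶ × 26.10) = 468.28 K
T_min = 18.6 + 468.28 = 486.88 °C

T = 487 °C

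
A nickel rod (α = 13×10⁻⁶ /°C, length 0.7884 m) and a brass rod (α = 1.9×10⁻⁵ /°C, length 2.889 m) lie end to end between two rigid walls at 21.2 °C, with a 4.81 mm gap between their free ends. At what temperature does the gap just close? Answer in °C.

Gap closes when ΔL₁ + ΔL₂ = 4.81 mm = 4.81×10⁻³ m
(α₁L₁ + α₂L₂)ΔT = g
α₁L₁ + α₂L₂ = 13×10⁻⁶×0.7884 + 1.9×10⁻⁵×2.889 = 6.51402×10⁻⁵ m/K
ΔT = 4.81×10⁻³ / 6.51402×10⁻⁵ = 73.841 K
T = 21.2 + 73.841 = 95.041 °C

T = 95.0 °C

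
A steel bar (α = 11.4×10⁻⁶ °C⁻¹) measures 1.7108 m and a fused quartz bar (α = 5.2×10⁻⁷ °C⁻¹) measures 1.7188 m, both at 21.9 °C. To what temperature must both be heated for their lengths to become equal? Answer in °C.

T = 451.8 °C

L₁(1 + α₁ΔT) = L₂(1 + α₂ΔT) ⇒ ΔT = (L₂ − L₁)/(α₁L₁ − α₂L₂)
L₂ − L₁ = 1.7188 − 1.7108 = 8.00×10⁻³ m
α₁L₁ − α₂L₂ = 11.4×10⁻⁶×1.7108 − 5.2×10⁻⁷×1.7188 = 1.8609344×10⁻⁵ m/K
ΔT = 8.00×10⁻³ / 1.8609344×10⁻⁵ = 429.892 K
T = 21.9 + 429.892 = 451.792 °C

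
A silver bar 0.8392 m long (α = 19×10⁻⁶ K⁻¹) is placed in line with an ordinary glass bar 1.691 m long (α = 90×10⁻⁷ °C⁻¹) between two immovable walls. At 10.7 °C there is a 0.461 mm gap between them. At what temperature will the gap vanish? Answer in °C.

Gap closes when ΔL₁ + ΔL₂ = 0.461 mm = 4.61×10⁻⁴ m
(α₁L₁ + α₂L₂)ΔT = g
α₁L₁ + α₂L₂ = 19×10⁻⁶×0.8392 + 90×10⁻⁷×1.691 = 3.11638×10⁻⁵ m/K
ΔT = 4.61×10⁻⁴ / 3.11638×10⁻⁵ = 14.793 K
T = 10.7 + 14.793 = 25.493 °C

T = 25.5 °C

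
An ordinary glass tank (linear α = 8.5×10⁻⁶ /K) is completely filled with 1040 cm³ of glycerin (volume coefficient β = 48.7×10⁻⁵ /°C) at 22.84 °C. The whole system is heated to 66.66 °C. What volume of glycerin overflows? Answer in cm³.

21.0 cm³

The tank also expands: β_container ≈ 3α = 2.55×10⁻⁵ /K
Net overflow = V₀(β_liq − 3α_cont)ΔT
β − 3α = 4.87×10⁻⁴ − 2.55×10⁻⁵ = 4.615×10⁻⁴ /K; ΔT = 43.82 K
ΔV = 1040 × 4.615×10⁻⁴ × 43.82 = 21.0 cm³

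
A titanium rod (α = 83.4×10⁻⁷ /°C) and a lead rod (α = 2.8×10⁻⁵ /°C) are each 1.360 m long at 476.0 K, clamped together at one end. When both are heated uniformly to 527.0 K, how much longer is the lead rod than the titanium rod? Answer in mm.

ΔT = 51.0 K
titanium: ΔL = 83.4×10⁻⁷ × 1.360 m × 51.0 = 5.7846×10⁻⁴ m = 0.57846 mm
lead: ΔL = 2.8×10⁻⁵ × 1.360 m × 51.0 = 1.9421×10⁻³ m = 1.9421 mm
difference = 1.9421 − 0.57846 = 1.36364 mm

1.36 mm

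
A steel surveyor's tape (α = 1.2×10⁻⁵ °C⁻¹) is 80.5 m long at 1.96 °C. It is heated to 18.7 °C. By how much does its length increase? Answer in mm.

ΔL = 16.2 mm

|ΔT| = |18.7 − 1.96| = 16.74 K
ΔL = αL₀ΔT = (1.2×10⁻⁵)(80.5)(16.74) = 1.62×10⁻² m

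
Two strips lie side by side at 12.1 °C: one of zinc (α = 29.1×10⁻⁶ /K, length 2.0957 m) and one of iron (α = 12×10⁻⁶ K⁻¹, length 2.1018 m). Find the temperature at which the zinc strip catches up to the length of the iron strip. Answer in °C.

Equal length when α₁L₁ΔT − α₂L₂ΔT = L₂ − L₁ = 6.10×10⁻³ m
α₁L₁ = 6.098487×10⁻⁵, α₂L₂ = 2.52216×10⁻⁵ → Δ(αL) = 3.576327×10⁻⁵ m/K
ΔT = 6.10×10⁻³ / 3.576327×10⁻⁵ = 170.566 K, so T = 12.1 + 170.566 = 182.666 °C

T = 182.7 °C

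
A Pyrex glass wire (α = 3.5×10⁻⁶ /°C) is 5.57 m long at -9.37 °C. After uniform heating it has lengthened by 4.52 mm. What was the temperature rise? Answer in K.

ΔT = 232 K

ΔL = αL₀ΔT ⇒ ΔT = ΔL / (αL₀)
ΔT = 4.52×10⁻³ m / (3.5×10⁻⁶ × 5.57 m) = 231.85 K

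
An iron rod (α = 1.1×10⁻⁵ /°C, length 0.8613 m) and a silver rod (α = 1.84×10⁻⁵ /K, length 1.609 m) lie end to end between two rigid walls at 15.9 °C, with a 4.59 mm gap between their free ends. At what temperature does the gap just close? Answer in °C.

Gap closes when ΔL₁ + ΔL₂ = 4.59 mm = 4.59×10⁻³ m
(α₁L₁ + α₂L₂)ΔT = g
α₁L₁ + α₂L₂ = 1.1×10⁻⁵×0.8613 + 1.84×10⁻⁵×1.609 = 3.90799×10⁻⁵ m/K
ΔT = 4.59×10⁻³ / 3.90799×10⁻⁵ = 117.45 K
T = 15.9 + 117.45 = 133.35 °C

T = 133 °C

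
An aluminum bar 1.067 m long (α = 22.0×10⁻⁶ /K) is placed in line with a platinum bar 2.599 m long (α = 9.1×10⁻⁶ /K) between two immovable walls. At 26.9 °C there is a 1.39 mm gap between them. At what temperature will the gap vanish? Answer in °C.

Gap closes when ΔL₁ + ΔL₂ = 1.39 mm = 1.39×10⁻³ m
(α₁L₁ + α₂L₂)ΔT = g
α₁L₁ + α₂L₂ = 22.0×10⁻⁶×1.067 + 9.1×10⁻⁶×2.599 = 4.71249×10⁻⁵ m/K
ΔT = 1.39×10⁻³ / 4.71249×10⁻⁵ = 29.496 K
T = 26.9 + 29.496 = 56.396 °C

T = 56.4 °C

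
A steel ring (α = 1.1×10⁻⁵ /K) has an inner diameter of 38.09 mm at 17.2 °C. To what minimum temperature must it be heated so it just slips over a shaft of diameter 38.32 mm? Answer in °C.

Required Δd = 38.32 − 38.09 = 0.23 mm
Δd = αd₀ΔT ⇒ ΔT = Δd/(αd₀) = 0.23 / (1.1×10⁻⁵ × 38.09) = 548.94 K
T_min = 17.2 + 548.94 = 566.14 °C

T = 566 °C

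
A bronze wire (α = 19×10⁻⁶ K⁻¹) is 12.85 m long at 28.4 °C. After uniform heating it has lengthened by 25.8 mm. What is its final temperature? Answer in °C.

T = 134 °C

ΔL = αL₀ΔT ⇒ ΔT = ΔL / (αL₀)
ΔT = 25.8×10⁻³ m / (19×10⁻⁶ × 12.85 m) = 105.67 K
T = 28.4 + 105.67 = 134.07 °C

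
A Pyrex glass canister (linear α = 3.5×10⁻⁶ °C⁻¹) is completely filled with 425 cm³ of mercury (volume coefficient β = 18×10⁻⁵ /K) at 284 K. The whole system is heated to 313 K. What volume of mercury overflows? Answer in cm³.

2.09 cm³

The canister also expands: β_container ≈ 3α = 1.05×10⁻⁵ /K
Net overflow = V₀(β_liq − 3α_cont)ΔT
β − 3α = 1.80×10⁻⁴ − 1.05×10⁻⁵ = 1.695×10⁻⁴ /K; ΔT = 29 K
ΔV = 425 × 1.695×10⁻⁴ × 29 = 2.09 cm³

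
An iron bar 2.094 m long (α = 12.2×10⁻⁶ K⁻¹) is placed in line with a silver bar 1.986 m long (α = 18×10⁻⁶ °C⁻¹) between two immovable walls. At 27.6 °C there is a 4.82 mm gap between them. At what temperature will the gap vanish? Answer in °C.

T = 106 °C

α₁L₁ = 2.55468×10⁻⁵ m/K, α₂L₂ = 3.5748×10⁻⁵ m/K → total 6.12948×10⁻⁵ m/K
ΔT = g/(α₁L₁+α₂L₂) = 4.82×10⁻³ / 6.12948×10⁻⁵ = 78.64 K
T = 27.6 + 78.64 = 106.24 °C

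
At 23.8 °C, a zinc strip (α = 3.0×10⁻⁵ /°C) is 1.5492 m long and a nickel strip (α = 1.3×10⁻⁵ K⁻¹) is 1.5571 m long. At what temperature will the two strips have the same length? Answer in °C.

Equal length when α₁L₁ΔT − α₂L₂ΔT = L₂ − L₁ = 7.90×10⁻³ m
α₁L₁ = 4.6476×10⁻⁵, α₂L₂ = 2.02423×10⁻⁵ → Δ(αL) = 2.62337×10⁻⁵ m/K
ΔT = 7.90×10⁻³ / 2.62337×10⁻⁵ = 301.139 K, so T = 23.8 + 301.139 = 324.939 °C

T = 324.9 °C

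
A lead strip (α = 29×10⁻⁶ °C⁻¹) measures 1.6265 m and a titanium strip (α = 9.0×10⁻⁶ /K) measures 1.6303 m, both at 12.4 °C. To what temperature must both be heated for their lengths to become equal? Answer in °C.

T = 129.3 °C

Equal length when α₁L₁ΔT − α₂L₂ΔT = L₂ − L₁ = 3.80×10⁻³ m
α₁L₁ = 4.71685×10⁻⁵, α₂L₂ = 1.46727×10⁻⁵ → Δ(αL) = 3.24958×10⁻⁵ m/K
ΔT = 3.80×10⁻³ / 3.24958×10⁻⁵ = 116.938 K, so T = 12.4 + 116.938 = 129.338 °C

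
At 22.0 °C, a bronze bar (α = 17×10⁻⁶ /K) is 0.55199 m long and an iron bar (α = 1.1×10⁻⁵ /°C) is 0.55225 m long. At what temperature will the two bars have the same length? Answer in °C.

Equal length when α₁L₁ΔT − α₂L₂ΔT = L₂ − L₁ = 2.60×10⁻⁴ m
α₁L₁ = 9.38383×10⁻⁶, α₂L₂ = 6.07475×10⁻⁶ → Δ(αL) = 3.30908×10⁻⁶ m/K
ΔT = 2.60×10⁻⁴ / 3.30908×10⁻⁶ = 78.572 K, so T = 22.0 + 78.572 = 100.572 °C

T = 100.6 °C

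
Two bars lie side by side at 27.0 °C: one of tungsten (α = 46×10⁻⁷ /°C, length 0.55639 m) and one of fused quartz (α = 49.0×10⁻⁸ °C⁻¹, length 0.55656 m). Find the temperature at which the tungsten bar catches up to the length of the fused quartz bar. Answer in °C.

L₁(1 + α₁ΔT) = L₂(1 + α₂ΔT) ⇒ ΔT = (L₂ − L₁)/(α₁L₁ − α₂L₂)
L₂ − L₁ = 0.55656 − 0.55639 = 1.70×10⁻⁴ m
α₁L₁ − α₂L₂ = 46×10⁻⁷×0.55639 − 49.0×10⁻⁸×0.55656 = 2.2866796×10⁻⁶ m/K
ΔT = 1.70×10⁻⁴ / 2.2866796×10⁻⁶ = 74.344 K
T = 27.0 + 74.344 = 101.344 °C

T = 101.3 °C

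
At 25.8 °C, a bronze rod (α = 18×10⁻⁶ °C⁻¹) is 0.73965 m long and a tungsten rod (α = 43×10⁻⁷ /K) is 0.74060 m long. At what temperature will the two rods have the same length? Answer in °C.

Equal length when α₁L₁ΔT − α₂L₂ΔT = L₂ − L₁ = 9.50×10⁻⁴ m
α₁L₁ = 1.33137×10⁻⁵, α₂L₂ = 3.18458×10⁻⁶ → Δ(αL) = 1.012912×10⁻⁵ m/K
ΔT = 9.50×10⁻⁴ / 1.012912×10⁻⁵ = 93.789 K, so T = 25.8 + 93.789 = 119.589 °C

T = 119.6 °C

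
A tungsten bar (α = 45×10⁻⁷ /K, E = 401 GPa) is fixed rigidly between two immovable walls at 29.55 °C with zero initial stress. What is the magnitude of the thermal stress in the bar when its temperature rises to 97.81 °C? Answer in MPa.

Fully constrained: the free strain ε = αΔT is blocked, so σ = Eε = EαΔT.
|ΔT| = 68.26 K
σ = 401×10⁹ × 45×10⁻⁷ × 68.26 = 1.23×10⁸ Pa

σ = 123 MPa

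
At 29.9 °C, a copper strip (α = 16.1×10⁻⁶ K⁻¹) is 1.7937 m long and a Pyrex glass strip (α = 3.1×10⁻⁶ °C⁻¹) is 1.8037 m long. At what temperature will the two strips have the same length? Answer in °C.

T = 459.3 °C

L₁(1 + α₁ΔT) = L₂(1 + α₂ΔT) ⇒ ΔT = (L₂ − L₁)/(α₁L₁ − α₂L₂)
L₂ − L₁ = 1.8037 − 1.7937 = 1.00×10⁻² m
α₁L₁ − α₂L₂ = 16.1×10⁻⁶×1.7937 − 3.1×10⁻⁶×1.8037 = 2.32871×10⁻⁵ m/K
ΔT = 1.00×10⁻² / 2.32871×10⁻⁵ = 429.422 K
T = 29.9 + 429.422 = 459.322 °C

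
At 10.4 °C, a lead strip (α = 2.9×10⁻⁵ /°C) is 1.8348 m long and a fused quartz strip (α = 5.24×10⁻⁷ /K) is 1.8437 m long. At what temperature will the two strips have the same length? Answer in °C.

T = 180.8 °C

Equal length when α₁L₁ΔT − α₂L₂ΔT = L₂ − L₁ = 8.90×10⁻³ m
α₁L₁ = 5.32092×10⁻⁵, α₂L₂ = 9.660988×10⁻⁷ → Δ(αL) = 5.22431012×10⁻⁵ m/K
ΔT = 8.90×10⁻³ / 5.22431012×10⁻⁵ = 170.357 K, so T = 10.4 + 170.357 = 180.757 °C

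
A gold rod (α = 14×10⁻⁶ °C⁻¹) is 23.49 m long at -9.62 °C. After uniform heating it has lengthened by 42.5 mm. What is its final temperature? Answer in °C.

ΔL = αL₀ΔT ⇒ ΔT = ΔL / (αL₀)
ΔT = 42.5×10⁻³ m / (14×10⁻⁶ × 23.49 m) = 129.23 K
T = -9.62 + 129.23 = 119.61 °C

T = 120 °C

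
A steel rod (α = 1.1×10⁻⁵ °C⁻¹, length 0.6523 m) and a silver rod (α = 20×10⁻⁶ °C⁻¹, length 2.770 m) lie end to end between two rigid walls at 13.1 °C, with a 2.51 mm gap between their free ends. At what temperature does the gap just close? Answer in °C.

T = 53.2 °C

α₁L₁ = 7.1753×10⁻⁶ m/K, α₂L₂ = 5.540×10⁻⁵ m/K → total 6.25753×10⁻⁵ m/K
ΔT = g/(α₁L₁+α₂L₂) = 2.51×10⁻³ / 6.25753×10⁻⁵ = 40.112 K
T = 13.1 + 40.112 = 53.212 °C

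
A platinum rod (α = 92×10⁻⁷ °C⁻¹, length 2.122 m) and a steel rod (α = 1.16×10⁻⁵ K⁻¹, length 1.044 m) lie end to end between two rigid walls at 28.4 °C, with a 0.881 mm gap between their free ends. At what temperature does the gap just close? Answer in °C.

α₁L₁ = 1.95224×10⁻⁵ m/K, α₂L₂ = 1.21104×10⁻⁵ m/K → total 3.16328×10⁻⁵ m/K
ΔT = g/(α₁L₁+α₂L₂) = 8.81×10⁻⁴ / 3.16328×10⁻⁵ = 27.851 K
T = 28.4 + 27.851 = 56.251 °C

T = 56.3 °C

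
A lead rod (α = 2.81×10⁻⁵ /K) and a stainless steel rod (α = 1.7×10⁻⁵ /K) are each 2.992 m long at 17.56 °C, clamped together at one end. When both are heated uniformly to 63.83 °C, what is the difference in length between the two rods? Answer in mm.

1.54 mm

ΔT = 46.27 K
lead: ΔL = 2.81×10⁻⁵ × 2.992 m × 46.27 = 3.8902×10⁻³ m = 3.8902 mm
stainless steel: ΔL = 1.7×10⁻⁵ × 2.992 m × 46.27 = 2.3535×10⁻³ m = 2.3535 mm
difference = 3.8902 − 2.3535 = 1.5367 mm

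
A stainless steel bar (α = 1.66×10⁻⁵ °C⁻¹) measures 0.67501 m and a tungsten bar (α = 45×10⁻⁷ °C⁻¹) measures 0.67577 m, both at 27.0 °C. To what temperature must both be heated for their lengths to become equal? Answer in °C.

L₁(1 + α₁ΔT) = L₂(1 + α₂ΔT) ⇒ ΔT = (L₂ − L₁)/(α₁L₁ − α₂L₂)
L₂ − L₁ = 0.67577 − 0.67501 = 7.60×10⁻⁴ m
α₁L₁ − α₂L₂ = 1.66×10⁻⁵×0.67501 − 45×10⁻⁷×0.67577 = 8.164201×10⁻⁶ m/K
ΔT = 7.60×10⁻⁴ / 8.164201×10⁻⁶ = 93.089 K
T = 27.0 + 93.089 = 120.089 °C

T = 120.1 °C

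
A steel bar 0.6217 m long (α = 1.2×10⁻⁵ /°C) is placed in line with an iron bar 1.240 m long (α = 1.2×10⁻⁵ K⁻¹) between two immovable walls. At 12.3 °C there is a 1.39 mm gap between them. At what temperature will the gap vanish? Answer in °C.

T = 74.5 °C

Gap closes when ΔL₁ + ΔL₂ = 1.39 mm = 1.39×10⁻³ m
(α₁L₁ + α₂L₂)ΔT = g
α₁L₁ + α₂L₂ = 1.2×10⁻⁵×0.6217 + 1.2×10⁻⁵×1.240 = 2.23404×10⁻⁵ m/K
ΔT = 1.39×10⁻³ / 2.23404×10⁻⁵ = 62.219 K
T = 12.3 + 62.219 = 74.519 °C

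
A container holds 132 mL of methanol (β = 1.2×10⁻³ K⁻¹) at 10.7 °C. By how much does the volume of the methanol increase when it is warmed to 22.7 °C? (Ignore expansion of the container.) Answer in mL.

|ΔT| = |22.7 − 10.7| = 12.0 K
ΔV = βV₀ΔT = (1.2×10⁻³)(132)(12.0) = 1.90 mL

ΔV = 1.90 mL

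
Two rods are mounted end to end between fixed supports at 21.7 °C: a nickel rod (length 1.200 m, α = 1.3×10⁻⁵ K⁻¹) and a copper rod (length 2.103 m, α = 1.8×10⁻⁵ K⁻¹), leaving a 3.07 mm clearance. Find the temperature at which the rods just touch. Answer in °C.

T = 79.1 °C

α₁L₁ = 1.560×10⁻⁵ m/K, α₂L₂ = 3.7854×10⁻⁵ m/K → total 5.3454×10⁻⁵ m/K
ΔT = g/(α₁L₁+α₂L₂) = 3.07×10⁻³ / 5.3454×10⁻⁵ = 57.433 K
T = 21.7 + 57.433 = 79.133 °C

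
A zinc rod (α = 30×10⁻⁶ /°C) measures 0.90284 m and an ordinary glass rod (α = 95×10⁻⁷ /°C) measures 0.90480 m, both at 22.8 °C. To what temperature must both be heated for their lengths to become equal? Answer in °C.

T = 128.8 °C

Equal length when α₁L₁ΔT − α₂L₂ΔT = L₂ − L₁ = 1.96×10⁻³ m
α₁L₁ = 2.70852×10⁻⁵, α₂L₂ = 8.5956×10⁻⁶ → Δ(αL) = 1.84896×10⁻⁵ m/K
ΔT = 1.96×10⁻³ / 1.84896×10⁻⁵ = 106.006 K, so T = 22.8 + 106.006 = 128.806 °C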